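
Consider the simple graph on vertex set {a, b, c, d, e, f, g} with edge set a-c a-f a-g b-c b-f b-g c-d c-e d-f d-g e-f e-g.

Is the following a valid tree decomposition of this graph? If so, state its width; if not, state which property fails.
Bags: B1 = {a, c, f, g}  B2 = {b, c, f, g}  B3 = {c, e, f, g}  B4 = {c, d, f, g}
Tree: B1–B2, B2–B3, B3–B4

Yes; width 3.

Checking the three conditions: (i) the bags cover all of {a, b, c, d, e, f, g}; (ii) for each edge, some bag contains both endpoints; (iii) the bags containing any fixed vertex form a subtree. All hold, so the decomposition is valid with width 4 − 1 = 3.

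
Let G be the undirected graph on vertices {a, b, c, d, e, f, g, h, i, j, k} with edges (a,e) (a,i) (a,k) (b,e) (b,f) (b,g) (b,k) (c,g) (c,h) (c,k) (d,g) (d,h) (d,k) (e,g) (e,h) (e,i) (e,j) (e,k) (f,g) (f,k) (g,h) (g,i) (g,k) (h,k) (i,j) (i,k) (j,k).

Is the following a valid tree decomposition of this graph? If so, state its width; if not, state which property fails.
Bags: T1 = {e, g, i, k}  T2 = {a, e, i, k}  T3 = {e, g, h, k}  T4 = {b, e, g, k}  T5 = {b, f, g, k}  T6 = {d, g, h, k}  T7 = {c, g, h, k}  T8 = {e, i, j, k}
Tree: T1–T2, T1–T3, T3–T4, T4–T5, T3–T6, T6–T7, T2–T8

Vertex coverage: the bags together contain {a, b, c, d, e, f, g, h, i, j, k}, the full vertex set. Edge coverage: each edge of G has both endpoints in at least one bag. Running intersection: for every vertex, the bags containing it form a connected subtree. All three properties hold, so this is a valid tree decomposition of width max|bag| − 1 = 3, and hence tw(G) ≤ 3.

Yes; width 3.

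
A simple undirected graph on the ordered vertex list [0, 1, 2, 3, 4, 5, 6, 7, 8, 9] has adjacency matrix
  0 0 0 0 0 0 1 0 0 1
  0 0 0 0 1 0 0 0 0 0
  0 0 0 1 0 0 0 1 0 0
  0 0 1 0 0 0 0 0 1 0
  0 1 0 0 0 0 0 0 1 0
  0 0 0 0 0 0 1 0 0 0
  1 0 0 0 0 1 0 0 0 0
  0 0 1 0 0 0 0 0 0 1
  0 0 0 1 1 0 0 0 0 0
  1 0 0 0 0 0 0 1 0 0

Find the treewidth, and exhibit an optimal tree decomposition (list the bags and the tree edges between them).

Treewidth 1.
One optimal decomposition is:
Bags: B1 = {5, 6}  B2 = {0, 6}  B3 = {0, 9}  B4 = {7, 9}  B5 = {2, 7}  B6 = {2, 3}  B7 = {3, 8}  B8 = {4, 8}  B9 = {1, 4}
Tree: B1–B2, B2–B3, B3–B4, B4–B5, B5–B6, B6–B7, B7–B8, B8–B9

The largest bag has 2 vertices, giving width 1; this decomposition certifies tw(G) ≤ 1. Any graph with an edge has treewidth ≥ 1, and G has the edge 5–6. Combining the bounds, tw(G) = 1.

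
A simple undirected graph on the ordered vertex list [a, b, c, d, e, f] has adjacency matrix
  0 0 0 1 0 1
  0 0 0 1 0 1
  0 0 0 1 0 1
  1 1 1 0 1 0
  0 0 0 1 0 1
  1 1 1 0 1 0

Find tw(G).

2

A width-2 tree decomposition is:
Bags: B1 = {b, d, f}  B2 = {d, e, f}  B3 = {a, d, f}  B4 = {c, d, f}
Tree: B1–B2, B2–B3, B3–B4
Each bag holds 3 vertices, so the decomposition has width 2, which upper-bounds the treewidth. Since b–f–e–d–b is a cycle in G, G is not acyclic. Forests are exactly the graphs of treewidth ≤ 1, so tw(G) ≥ 2. Therefore the treewidth is 2.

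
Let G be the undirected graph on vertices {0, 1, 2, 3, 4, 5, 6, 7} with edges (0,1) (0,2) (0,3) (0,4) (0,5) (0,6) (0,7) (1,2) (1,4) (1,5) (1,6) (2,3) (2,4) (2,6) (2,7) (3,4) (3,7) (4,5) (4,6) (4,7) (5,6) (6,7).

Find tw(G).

4

A width-4 tree decomposition is:
Bags: B1 = {0, 2, 3, 4, 7}  B2 = {0, 2, 4, 6, 7}  B3 = {0, 1, 2, 4, 6}  B4 = {0, 1, 4, 5, 6}
Tree: B1–B2, B2–B3, B3–B4
Each bag holds 5 vertices, so the decomposition has width 4, which upper-bounds the treewidth. Conversely, {0, 2, 3, 4, 7} is a clique of size 5, and the vertices of any clique must share a bag in every tree decomposition; so some bag has ≥ 5 vertices and tw(G) ≥ 4. The upper and lower bounds meet at 4, so that is the treewidth.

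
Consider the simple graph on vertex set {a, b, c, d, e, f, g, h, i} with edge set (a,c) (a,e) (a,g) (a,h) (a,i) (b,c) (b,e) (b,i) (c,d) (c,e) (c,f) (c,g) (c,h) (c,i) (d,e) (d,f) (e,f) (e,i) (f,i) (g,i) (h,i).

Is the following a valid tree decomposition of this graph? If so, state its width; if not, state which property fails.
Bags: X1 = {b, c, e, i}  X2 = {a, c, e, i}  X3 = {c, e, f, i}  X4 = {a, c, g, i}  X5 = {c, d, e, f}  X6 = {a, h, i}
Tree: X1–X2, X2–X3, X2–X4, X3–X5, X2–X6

A tree decomposition must satisfy three properties: every vertex lies in some bag; for every edge, both endpoints lie together in some bag; and for every vertex, the bags containing it form a connected subtree. Here edge (c,h) lies in no bag, so the decomposition is invalid.

No — edge (c,h) lies in no bag.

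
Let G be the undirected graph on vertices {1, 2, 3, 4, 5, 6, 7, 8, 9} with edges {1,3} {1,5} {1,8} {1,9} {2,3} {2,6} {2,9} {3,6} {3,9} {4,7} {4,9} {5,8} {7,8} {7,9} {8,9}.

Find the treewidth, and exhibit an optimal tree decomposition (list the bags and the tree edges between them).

The largest bag has 3 vertices, giving width 2; this decomposition certifies tw(G) ≤ 2. Conversely, {1, 8, 9} is a clique of size 3, and the vertices of any clique must share a bag in every tree decomposition; so some bag has ≥ 3 vertices and tw(G) ≥ 2. Therefore the treewidth is 2.

Treewidth 2.
One such decomposition:
Bags: B1 = {1, 8, 9}  B2 = {1, 5, 8}  B3 = {7, 8, 9}  B4 = {4, 7, 9}  B5 = {1, 3, 9}  B6 = {2, 3, 9}  B7 = {2, 3, 6}
Tree: B1–B2, B1–B3, B3–B4, B1–B5, B5–B6, B6–B7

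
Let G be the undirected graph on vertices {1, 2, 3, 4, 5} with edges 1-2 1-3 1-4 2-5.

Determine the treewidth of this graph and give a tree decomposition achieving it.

Treewidth 1.
One optimal decomposition is:
Bags: B1 = {1, 2}  B2 = {2, 5}  B3 = {1, 3}  B4 = {1, 4}
Tree: B1–B2, B1–B3, B1–B4

Each bag holds 2 vertices, so the decomposition has width 1, which upper-bounds the treewidth. Any graph with an edge has treewidth ≥ 1, and G has the edge 2–1. The upper and lower bounds meet at 1, so that is the treewidth.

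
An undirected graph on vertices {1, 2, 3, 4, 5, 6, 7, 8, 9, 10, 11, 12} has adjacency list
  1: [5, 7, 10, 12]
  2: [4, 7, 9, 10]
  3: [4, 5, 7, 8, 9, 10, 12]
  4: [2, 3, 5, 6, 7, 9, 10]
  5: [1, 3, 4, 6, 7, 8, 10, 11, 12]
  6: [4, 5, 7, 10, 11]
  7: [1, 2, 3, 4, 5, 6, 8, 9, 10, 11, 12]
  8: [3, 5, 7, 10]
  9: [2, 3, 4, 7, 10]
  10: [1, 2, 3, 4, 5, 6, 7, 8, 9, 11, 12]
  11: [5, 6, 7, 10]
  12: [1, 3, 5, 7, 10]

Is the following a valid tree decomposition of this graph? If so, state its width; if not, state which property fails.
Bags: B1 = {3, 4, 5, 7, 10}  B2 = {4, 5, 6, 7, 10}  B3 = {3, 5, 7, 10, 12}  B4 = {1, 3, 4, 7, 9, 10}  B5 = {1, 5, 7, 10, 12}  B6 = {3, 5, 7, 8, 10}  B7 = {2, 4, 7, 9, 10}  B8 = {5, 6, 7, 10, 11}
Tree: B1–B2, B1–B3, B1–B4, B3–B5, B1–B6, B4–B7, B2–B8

A tree decomposition must satisfy three properties: every vertex lies in some bag; for every edge, both endpoints lie together in some bag; and for every vertex, the bags containing it form a connected subtree. Here bags containing vertex 1 are not connected in the tree, so the decomposition is invalid.

No — bags containing vertex 1 are not connected in the tree.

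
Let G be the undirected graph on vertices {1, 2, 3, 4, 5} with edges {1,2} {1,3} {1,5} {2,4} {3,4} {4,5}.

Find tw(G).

A width-2 tree decomposition is:
Bags: B1 = {1, 4, 5}  B2 = {1, 2, 4}  B3 = {1, 3, 4}
Tree: B1–B2, B2–B3
The largest bag has 3 vertices, giving width 2; this decomposition certifies tw(G) ≤ 2. For the lower bound, G contains the cycle 5–4–2–1–5, so G is not a forest; only forests have treewidth ≤ 1, hence tw(G) ≥ 2. Combining the bounds, tw(G) = 2.

2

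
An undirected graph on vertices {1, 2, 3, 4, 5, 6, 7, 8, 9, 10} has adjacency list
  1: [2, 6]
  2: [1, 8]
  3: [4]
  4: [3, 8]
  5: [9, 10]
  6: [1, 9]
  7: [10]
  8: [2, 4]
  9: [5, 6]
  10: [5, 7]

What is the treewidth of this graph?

A width-1 tree decomposition is:
Bags: B1 = {3, 4}  B2 = {4, 8}  B3 = {2, 8}  B4 = {1, 2}  B5 = {1, 6}  B6 = {6, 9}  B7 = {5, 9}  B8 = {5, 10}  B9 = {7, 10}
Tree: B1–B2, B2–B3, B3–B4, B4–B5, B5–B6, B6–B7, B7–B8, B8–B9
Every bag has size at most 2, so the width is 2 − 1 = 1 and tw(G) ≤ 1. Since G has at least one edge (e.g. 3–4), it is not an edgeless graph, so tw(G) ≥ 1. Hence tw(G) = 1 exactly.

1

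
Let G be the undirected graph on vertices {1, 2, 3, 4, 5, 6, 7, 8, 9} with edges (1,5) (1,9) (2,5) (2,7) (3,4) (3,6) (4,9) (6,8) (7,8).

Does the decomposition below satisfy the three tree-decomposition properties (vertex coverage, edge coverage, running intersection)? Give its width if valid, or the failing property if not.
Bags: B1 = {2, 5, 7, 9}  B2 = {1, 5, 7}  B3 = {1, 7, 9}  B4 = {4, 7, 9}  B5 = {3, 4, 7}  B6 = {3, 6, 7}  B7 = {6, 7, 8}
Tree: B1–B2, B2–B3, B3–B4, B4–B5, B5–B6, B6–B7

No — bags containing vertex 9 are not connected in the tree.

A tree decomposition must satisfy three properties: every vertex lies in some bag; for every edge, both endpoints lie together in some bag; and for every vertex, the bags containing it form a connected subtree. Here bags containing vertex 9 are not connected in the tree, so the decomposition is invalid.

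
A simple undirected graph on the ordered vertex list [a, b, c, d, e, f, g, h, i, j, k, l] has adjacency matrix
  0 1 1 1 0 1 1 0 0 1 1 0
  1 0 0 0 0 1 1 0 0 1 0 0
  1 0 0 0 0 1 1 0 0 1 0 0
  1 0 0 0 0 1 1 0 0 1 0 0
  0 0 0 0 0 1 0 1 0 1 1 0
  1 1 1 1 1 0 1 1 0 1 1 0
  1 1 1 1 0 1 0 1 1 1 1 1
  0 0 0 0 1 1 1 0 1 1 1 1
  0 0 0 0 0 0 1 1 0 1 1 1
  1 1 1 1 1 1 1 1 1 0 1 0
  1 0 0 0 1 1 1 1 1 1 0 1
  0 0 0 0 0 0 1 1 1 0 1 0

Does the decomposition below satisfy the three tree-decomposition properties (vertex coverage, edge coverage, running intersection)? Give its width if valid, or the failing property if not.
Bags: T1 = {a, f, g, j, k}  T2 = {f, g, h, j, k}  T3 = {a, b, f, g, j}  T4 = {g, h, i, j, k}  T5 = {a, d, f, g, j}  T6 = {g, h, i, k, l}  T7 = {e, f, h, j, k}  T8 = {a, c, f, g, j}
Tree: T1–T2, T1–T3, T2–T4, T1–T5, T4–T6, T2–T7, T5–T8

Yes; width 4.

Every vertex of G appears in some bag (union = {a, b, c, d, e, f, g, h, i, j, k, l}); every edge is covered by a bag; and for each vertex v the set of bags containing v is connected in the bag tree. The decomposition is therefore valid. The largest bag has 5 vertices, so the width is 4.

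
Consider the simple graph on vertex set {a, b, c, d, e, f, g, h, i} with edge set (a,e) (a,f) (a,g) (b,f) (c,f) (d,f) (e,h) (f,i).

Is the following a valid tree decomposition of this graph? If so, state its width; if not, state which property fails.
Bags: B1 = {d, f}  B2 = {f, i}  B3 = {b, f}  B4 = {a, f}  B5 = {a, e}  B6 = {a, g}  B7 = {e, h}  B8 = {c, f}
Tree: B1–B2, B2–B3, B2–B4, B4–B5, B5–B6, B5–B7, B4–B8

Yes; width 1.

Vertex coverage: the bags together contain {a, b, c, d, e, f, g, h, i}, the full vertex set. Edge coverage: each edge of G has both endpoints in at least one bag. Running intersection: for every vertex, the bags containing it form a connected subtree. All three properties hold, so this is a valid tree decomposition of width max|bag| − 1 = 1, and hence tw(G) ≤ 1.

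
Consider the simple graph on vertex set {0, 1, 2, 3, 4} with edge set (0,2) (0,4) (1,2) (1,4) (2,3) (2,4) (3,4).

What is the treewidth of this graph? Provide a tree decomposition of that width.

Treewidth 2.
One optimal decomposition is:
Bags: B1 = {1, 2, 4}  B2 = {2, 3, 4}  B3 = {0, 2, 4}
Tree: B1–B2, B1–B3

Every bag has size at most 3, so the width is 3 − 1 = 2 and tw(G) ≤ 2. For the lower bound, the 3 vertices {0, 2, 4} are pairwise adjacent, and any tree decomposition puts a clique entirely inside one bag — forcing width ≥ 2. The upper and lower bounds meet at 2, so that is the treewidth.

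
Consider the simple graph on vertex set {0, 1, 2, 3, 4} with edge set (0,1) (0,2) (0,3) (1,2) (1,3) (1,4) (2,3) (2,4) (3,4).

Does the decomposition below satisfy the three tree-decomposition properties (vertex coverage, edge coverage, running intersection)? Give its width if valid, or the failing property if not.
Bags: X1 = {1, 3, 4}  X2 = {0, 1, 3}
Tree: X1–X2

No — vertex 2 appears in no bag.

A tree decomposition must satisfy three properties: every vertex lies in some bag; for every edge, both endpoints lie together in some bag; and for every vertex, the bags containing it form a connected subtree. Here vertex 2 appears in no bag, so the decomposition is invalid.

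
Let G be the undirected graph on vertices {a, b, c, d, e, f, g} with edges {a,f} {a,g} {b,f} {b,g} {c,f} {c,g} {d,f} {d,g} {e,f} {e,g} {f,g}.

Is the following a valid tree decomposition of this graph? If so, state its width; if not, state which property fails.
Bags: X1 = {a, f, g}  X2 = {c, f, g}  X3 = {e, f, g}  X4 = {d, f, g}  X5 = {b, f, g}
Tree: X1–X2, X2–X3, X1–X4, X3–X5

Yes; width 2.

Every vertex of G appears in some bag (union = {a, b, c, d, e, f, g}); every edge is covered by a bag; and for each vertex v the set of bags containing v is connected in the bag tree. The decomposition is therefore valid. The largest bag has 3 vertices, so the width is 2.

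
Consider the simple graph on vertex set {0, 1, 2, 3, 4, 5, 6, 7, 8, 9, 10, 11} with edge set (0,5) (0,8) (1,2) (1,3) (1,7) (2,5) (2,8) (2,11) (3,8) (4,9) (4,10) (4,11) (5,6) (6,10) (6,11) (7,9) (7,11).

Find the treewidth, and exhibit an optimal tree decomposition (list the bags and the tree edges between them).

Treewidth 3.
Bags: B1 = {4, 7, 9, 10}  B2 = {4, 7, 10, 11}  B3 = {6, 7, 10, 11}  B4 = {1, 6, 7, 11}  B5 = {1, 2, 6, 11}  B6 = {1, 2, 5, 6}  B7 = {1, 2, 3, 5}  B8 = {2, 3, 5, 8}  B9 = {0, 3, 5, 8}
Tree: B1–B2, B2–B3, B3–B4, B4–B5, B5–B6, B6–B7, B7–B8, B8–B9

Each bag holds 4 vertices, so the decomposition has width 3, which upper-bounds the treewidth. For the lower bound: the 4 vertex sets {4,9,10}, {7}, {11}, {1,2,5,6} are disjoint, each induces a connected subgraph, and every pair is joined by at least one edge of G. Contracting each set to a single vertex therefore yields K_{4} as a minor, and since treewidth is minor-monotone, tw(G) ≥ tw(K_{4}) = 3. The upper and lower bounds meet at 3, so that is the treewidth.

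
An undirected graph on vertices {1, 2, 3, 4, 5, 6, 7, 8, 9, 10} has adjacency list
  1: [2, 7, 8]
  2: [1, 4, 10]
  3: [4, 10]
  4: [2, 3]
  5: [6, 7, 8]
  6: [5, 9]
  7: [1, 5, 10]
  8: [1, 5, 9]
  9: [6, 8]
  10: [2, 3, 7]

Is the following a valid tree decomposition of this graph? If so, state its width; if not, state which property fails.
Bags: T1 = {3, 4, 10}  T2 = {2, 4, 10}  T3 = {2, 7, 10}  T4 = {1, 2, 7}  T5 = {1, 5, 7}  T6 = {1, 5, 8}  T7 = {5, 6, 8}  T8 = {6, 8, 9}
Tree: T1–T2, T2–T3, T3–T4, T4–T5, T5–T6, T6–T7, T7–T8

Yes; width 2.

Vertex coverage: the bags together contain {1, 2, 3, 4, 5, 6, 7, 8, 9, 10}, the full vertex set. Edge coverage: each edge of G has both endpoints in at least one bag. Running intersection: for every vertex, the bags containing it form a connected subtree. All three properties hold, so this is a valid tree decomposition of width max|bag| − 1 = 2, and hence tw(G) ≤ 2.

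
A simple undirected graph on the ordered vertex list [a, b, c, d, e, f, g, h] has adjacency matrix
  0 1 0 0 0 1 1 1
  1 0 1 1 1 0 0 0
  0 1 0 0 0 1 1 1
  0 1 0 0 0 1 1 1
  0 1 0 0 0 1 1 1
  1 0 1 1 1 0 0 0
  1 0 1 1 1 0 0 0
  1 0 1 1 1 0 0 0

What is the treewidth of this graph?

4

A width-4 tree decomposition is:
Bags: B1 = {a, b, f, g, h}  B2 = {b, e, f, g, h}  B3 = {b, c, f, g, h}  B4 = {b, d, f, g, h}
Tree: B1–B2, B2–B3, B3–B4
The largest bag has 5 vertices, giving width 4; this decomposition certifies tw(G) ≤ 4. For the lower bound: the 5 vertex sets {a,f}, {e,h}, {c,g}, {b}, {d} are disjoint, each induces a connected subgraph, and every pair is joined by at least one edge of G. Contracting each set to a single vertex therefore yields K_{5} as a minor, and since treewidth is minor-monotone, tw(G) ≥ tw(K_{5}) = 4. The upper and lower bounds meet at 4, so that is the treewidth.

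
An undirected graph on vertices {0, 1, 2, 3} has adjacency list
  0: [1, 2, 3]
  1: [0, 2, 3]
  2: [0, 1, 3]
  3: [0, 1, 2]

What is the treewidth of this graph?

A width-3 tree decomposition is:
Bags: B1 = {0, 1, 2, 3}
Tree: (single bag)
A single bag containing all 4 vertices is trivially a valid decomposition of width 3. Conversely, {0, 1, 2, 3} is a clique of size 4, and the vertices of any clique must share a bag in every tree decomposition; so some bag has ≥ 4 vertices and tw(G) ≥ 3. The upper and lower bounds meet at 3, so that is the treewidth.

3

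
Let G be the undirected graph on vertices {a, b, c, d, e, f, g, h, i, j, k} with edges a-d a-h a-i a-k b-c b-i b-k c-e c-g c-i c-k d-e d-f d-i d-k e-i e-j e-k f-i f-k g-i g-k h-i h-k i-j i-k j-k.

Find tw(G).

A width-3 tree decomposition is:
Bags: B1 = {d, e, i, k}  B2 = {d, f, i, k}  B3 = {a, d, i, k}  B4 = {a, h, i, k}  B5 = {c, e, i, k}  B6 = {e, i, j, k}  B7 = {b, c, i, k}  B8 = {c, g, i, k}
Tree: B1–B2, B2–B3, B3–B4, B1–B5, B1–B6, B5–B7, B7–B8
Every bag has size at most 4, so the width is 4 − 1 = 3 and tw(G) ≤ 3. For the lower bound, the 4 vertices {d, e, i, k} are pairwise adjacent, and any tree decomposition puts a clique entirely inside one bag — forcing width ≥ 3. Hence tw(G) = 3 exactly.

3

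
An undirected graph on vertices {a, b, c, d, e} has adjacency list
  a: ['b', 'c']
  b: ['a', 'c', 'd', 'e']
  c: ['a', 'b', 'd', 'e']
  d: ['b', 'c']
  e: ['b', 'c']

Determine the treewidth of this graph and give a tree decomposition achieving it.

The largest bag has 3 vertices, giving width 2; this decomposition certifies tw(G) ≤ 2. Conversely, {b, c, d} is a clique of size 3, and the vertices of any clique must share a bag in every tree decomposition; so some bag has ≥ 3 vertices and tw(G) ≥ 2. Combining the bounds, tw(G) = 2.

Treewidth 2.
One optimal decomposition is:
Bags: B1 = {b, c, e}  B2 = {b, c, d}  B3 = {a, b, c}
Tree: B1–B2, B2–B3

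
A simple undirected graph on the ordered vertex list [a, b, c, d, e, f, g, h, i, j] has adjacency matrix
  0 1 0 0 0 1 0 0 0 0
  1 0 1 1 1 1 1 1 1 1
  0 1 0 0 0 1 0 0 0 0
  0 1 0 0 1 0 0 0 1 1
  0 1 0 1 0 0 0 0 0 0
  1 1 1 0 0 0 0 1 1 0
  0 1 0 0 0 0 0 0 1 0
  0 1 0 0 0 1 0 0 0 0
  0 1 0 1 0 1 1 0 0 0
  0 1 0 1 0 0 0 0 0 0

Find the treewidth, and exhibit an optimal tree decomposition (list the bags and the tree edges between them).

Every bag has size at most 3, so the width is 3 − 1 = 2 and tw(G) ≤ 2. Conversely, {b, d, j} is a clique of size 3, and the vertices of any clique must share a bag in every tree decomposition; so some bag has ≥ 3 vertices and tw(G) ≥ 2. Combining the bounds, tw(G) = 2.

Treewidth 2.
One optimal decomposition is:
Bags: B1 = {b, g, i}  B2 = {b, f, i}  B3 = {b, d, i}  B4 = {b, c, f}  B5 = {b, d, j}  B6 = {a, b, f}  B7 = {b, f, h}  B8 = {b, d, e}
Tree: B1–B2, B1–B3, B2–B4, B3–B5, B2–B6, B2–B7, B3–B8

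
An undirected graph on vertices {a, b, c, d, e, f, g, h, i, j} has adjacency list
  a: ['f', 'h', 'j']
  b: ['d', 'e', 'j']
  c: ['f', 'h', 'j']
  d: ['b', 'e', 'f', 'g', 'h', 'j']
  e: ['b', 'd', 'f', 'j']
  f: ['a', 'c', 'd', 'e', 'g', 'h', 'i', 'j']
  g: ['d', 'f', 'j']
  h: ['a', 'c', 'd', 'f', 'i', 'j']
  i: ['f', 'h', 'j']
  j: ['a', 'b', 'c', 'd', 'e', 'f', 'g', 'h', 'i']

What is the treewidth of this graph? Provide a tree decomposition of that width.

Treewidth 3.
One such decomposition:
Bags: B1 = {d, f, h, j}  B2 = {d, e, f, j}  B3 = {b, d, e, j}  B4 = {d, f, g, j}  B5 = {f, h, i, j}  B6 = {a, f, h, j}  B7 = {c, f, h, j}
Tree: B1–B2, B2–B3, B1–B4, B1–B5, B5–B6, B5–B7

Each bag holds 4 vertices, so the decomposition has width 3, which upper-bounds the treewidth. On the other hand G contains the 4-clique {d, f, g, j}. A clique must lie in a single bag of any decomposition, so no decomposition can have width below 3. Combining the bounds, tw(G) = 3.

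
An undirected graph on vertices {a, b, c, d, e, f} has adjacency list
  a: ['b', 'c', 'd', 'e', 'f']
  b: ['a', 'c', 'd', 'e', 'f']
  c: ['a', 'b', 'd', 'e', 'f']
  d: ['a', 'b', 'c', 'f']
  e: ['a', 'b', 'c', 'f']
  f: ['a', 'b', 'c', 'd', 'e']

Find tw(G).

4

A width-4 tree decomposition is:
Bags: B1 = {a, b, c, d, f}  B2 = {a, b, c, e, f}
Tree: B1–B2
Each bag holds 5 vertices, so the decomposition has width 4, which upper-bounds the treewidth. On the other hand G contains the 5-clique {a, b, c, d, f}. A clique must lie in a single bag of any decomposition, so no decomposition can have width below 4. Combining the bounds, tw(G) = 4.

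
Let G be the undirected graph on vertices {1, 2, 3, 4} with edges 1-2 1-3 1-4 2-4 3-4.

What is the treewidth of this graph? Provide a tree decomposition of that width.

Each bag holds 3 vertices, so the decomposition has width 2, which upper-bounds the treewidth. Conversely, {1, 2, 4} is a clique of size 3, and the vertices of any clique must share a bag in every tree decomposition; so some bag has ≥ 3 vertices and tw(G) ≥ 2. Combining the bounds, tw(G) = 2.

Treewidth 2.
One such decomposition:
Bags: B1 = {1, 3, 4}  B2 = {1, 2, 4}
Tree: B1–B2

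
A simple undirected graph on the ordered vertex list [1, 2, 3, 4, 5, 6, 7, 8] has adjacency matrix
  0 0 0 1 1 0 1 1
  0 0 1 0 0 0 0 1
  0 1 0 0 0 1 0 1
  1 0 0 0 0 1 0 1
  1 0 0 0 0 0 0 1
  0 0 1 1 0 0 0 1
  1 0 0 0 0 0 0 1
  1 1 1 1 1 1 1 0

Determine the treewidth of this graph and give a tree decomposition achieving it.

Treewidth 2.
Bags: B1 = {4, 6, 8}  B2 = {3, 6, 8}  B3 = {2, 3, 8}  B4 = {1, 4, 8}  B5 = {1, 7, 8}  B6 = {1, 5, 8}
Tree: B1–B2, B2–B3, B1–B4, B4–B5, B5–B6

Every bag has size at most 3, so the width is 3 − 1 = 2 and tw(G) ≤ 2. Conversely, {1, 4, 8} is a clique of size 3, and the vertices of any clique must share a bag in every tree decomposition; so some bag has ≥ 3 vertices and tw(G) ≥ 2. Hence tw(G) = 2 exactly.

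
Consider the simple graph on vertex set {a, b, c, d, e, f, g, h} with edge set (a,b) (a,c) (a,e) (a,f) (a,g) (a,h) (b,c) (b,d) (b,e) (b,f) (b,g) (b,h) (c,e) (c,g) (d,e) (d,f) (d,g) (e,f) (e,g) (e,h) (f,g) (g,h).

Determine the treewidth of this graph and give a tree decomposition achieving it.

Treewidth 4.
One optimal decomposition is:
Bags: B1 = {a, b, c, e, g}  B2 = {a, b, e, g, h}  B3 = {a, b, e, f, g}  B4 = {b, d, e, f, g}
Tree: B1–B2, B2–B3, B3–B4

Every bag has size at most 5, so the width is 5 − 1 = 4 and tw(G) ≤ 4. Conversely, {b, d, e, f, g} is a clique of size 5, and the vertices of any clique must share a bag in every tree decomposition; so some bag has ≥ 5 vertices and tw(G) ≥ 4. The upper and lower bounds meet at 4, so that is the treewidth.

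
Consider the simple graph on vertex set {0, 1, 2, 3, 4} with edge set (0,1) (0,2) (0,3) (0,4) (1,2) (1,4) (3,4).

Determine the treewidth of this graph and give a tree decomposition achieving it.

Every bag has size at most 3, so the width is 3 − 1 = 2 and tw(G) ≤ 2. Conversely, {0, 1, 2} is a clique of size 3, and the vertices of any clique must share a bag in every tree decomposition; so some bag has ≥ 3 vertices and tw(G) ≥ 2. Hence tw(G) = 2 exactly.

Treewidth 2.
One such decomposition:
Bags: B1 = {0, 1, 4}  B2 = {0, 3, 4}  B3 = {0, 1, 2}
Tree: B1–B2, B1–B3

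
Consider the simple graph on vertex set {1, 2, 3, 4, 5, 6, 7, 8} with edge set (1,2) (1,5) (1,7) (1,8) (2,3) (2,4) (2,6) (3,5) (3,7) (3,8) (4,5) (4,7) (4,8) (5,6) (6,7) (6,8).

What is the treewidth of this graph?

A width-4 tree decomposition is:
Bags: B1 = {1, 3, 4, 6, 7}  B2 = {1, 2, 3, 4, 6}  B3 = {1, 3, 4, 5, 6}  B4 = {1, 3, 4, 6, 8}
Tree: B1–B2, B2–B3, B3–B4
Every bag has size at most 5, so the width is 5 − 1 = 4 and tw(G) ≤ 4. For the lower bound: the 5 vertex sets {4,7}, {2,3}, {1,5}, {6}, {8} are disjoint, each induces a connected subgraph, and every pair is joined by at least one edge of G. Contracting each set to a single vertex therefore yields K_{5} as a minor, and since treewidth is minor-monotone, tw(G) ≥ tw(K_{5}) = 4. Hence tw(G) = 4 exactly.

4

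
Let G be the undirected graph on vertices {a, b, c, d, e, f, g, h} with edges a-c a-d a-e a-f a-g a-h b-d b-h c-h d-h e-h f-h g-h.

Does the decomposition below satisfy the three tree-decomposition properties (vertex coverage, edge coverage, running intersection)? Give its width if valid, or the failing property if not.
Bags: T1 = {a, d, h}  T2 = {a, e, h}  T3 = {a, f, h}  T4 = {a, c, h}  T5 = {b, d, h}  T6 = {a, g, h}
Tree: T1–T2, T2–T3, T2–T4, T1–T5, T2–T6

Yes; width 2.

Checking the three conditions: (i) the bags cover all of {a, b, c, d, e, f, g, h}; (ii) for each edge, some bag contains both endpoints; (iii) the bags containing any fixed vertex form a subtree. All hold, so the decomposition is valid with width 3 − 1 = 2.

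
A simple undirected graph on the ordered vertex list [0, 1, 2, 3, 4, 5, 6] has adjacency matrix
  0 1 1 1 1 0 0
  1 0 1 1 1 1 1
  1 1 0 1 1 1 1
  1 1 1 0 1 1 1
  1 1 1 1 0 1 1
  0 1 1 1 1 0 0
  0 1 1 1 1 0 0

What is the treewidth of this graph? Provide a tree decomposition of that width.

The largest bag has 5 vertices, giving width 4; this decomposition certifies tw(G) ≤ 4. On the other hand G contains the 5-clique {0, 1, 2, 3, 4}. A clique must lie in a single bag of any decomposition, so no decomposition can have width below 4. Therefore the treewidth is 4.

Treewidth 4.
One such decomposition:
Bags: B1 = {1, 2, 3, 4, 6}  B2 = {0, 1, 2, 3, 4}  B3 = {1, 2, 3, 4, 5}
Tree: B1–B2, B2–B3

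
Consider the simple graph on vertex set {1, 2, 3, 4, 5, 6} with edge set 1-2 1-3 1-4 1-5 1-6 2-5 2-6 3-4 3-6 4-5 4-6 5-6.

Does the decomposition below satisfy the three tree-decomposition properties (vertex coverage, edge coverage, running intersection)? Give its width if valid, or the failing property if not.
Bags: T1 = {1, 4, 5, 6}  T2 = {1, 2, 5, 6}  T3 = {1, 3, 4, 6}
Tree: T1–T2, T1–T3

Yes; width 3.

Checking the three conditions: (i) the bags cover all of {1, 2, 3, 4, 5, 6}; (ii) for each edge, some bag contains both endpoints; (iii) the bags containing any fixed vertex form a subtree. All hold, so the decomposition is valid with width 4 − 1 = 3.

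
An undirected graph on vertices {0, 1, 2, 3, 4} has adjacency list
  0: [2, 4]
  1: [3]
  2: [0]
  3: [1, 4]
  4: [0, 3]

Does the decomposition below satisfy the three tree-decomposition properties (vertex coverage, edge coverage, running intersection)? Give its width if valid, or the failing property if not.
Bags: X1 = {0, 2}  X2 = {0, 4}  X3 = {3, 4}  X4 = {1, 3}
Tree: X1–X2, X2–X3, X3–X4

Yes; width 1.

Checking the three conditions: (i) the bags cover all of {0, 1, 2, 3, 4}; (ii) for each edge, some bag contains both endpoints; (iii) the bags containing any fixed vertex form a subtree. All hold, so the decomposition is valid with width 2 − 1 = 1.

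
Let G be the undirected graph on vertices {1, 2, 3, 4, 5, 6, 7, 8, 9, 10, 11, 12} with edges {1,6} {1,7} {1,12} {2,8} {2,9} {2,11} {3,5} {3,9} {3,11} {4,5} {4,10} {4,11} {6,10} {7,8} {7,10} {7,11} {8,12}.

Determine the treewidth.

3

A width-3 tree decomposition is:
Bags: B1 = {3, 4, 5, 9}  B2 = {3, 4, 9, 11}  B3 = {2, 4, 9, 11}  B4 = {2, 4, 10, 11}  B5 = {2, 7, 10, 11}  B6 = {2, 7, 8, 10}  B7 = {6, 7, 8, 10}  B8 = {1, 6, 7, 8}  B9 = {1, 6, 8, 12}
Tree: B1–B2, B2–B3, B3–B4, B4–B5, B5–B6, B6–B7, B7–B8, B8–B9
Each bag holds 4 vertices, so the decomposition has width 3, which upper-bounds the treewidth. For the lower bound: the 4 vertex sets {3,5,9}, {4}, {11}, {2,7,8,10} are disjoint, each induces a connected subgraph, and every pair is joined by at least one edge of G. Contracting each set to a single vertex therefore yields K_{4} as a minor, and since treewidth is minor-monotone, tw(G) ≥ tw(K_{4}) = 3. The upper and lower bounds meet at 3, so that is the treewidth.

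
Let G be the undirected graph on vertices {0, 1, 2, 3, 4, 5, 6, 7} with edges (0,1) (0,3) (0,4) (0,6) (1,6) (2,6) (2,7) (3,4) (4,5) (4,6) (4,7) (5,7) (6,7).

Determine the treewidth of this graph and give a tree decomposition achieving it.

Treewidth 2.
Bags: B1 = {0, 4, 6}  B2 = {0, 3, 4}  B3 = {4, 6, 7}  B4 = {4, 5, 7}  B5 = {2, 6, 7}  B6 = {0, 1, 6}
Tree: B1–B2, B1–B3, B3–B4, B3–B5, B1–B6

Every bag has size at most 3, so the width is 3 − 1 = 2 and tw(G) ≤ 2. For the lower bound, the 3 vertices {0, 1, 6} are pairwise adjacent, and any tree decomposition puts a clique entirely inside one bag — forcing width ≥ 2. Hence tw(G) = 2 exactly.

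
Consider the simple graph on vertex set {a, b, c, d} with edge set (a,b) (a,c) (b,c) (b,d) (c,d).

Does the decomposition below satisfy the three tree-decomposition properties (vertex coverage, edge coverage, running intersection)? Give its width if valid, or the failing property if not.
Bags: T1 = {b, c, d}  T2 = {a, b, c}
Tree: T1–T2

Yes; width 2.

Vertex coverage: the bags together contain {a, b, c, d}, the full vertex set. Edge coverage: each edge of G has both endpoints in at least one bag. Running intersection: for every vertex, the bags containing it form a connected subtree. All three properties hold, so this is a valid tree decomposition of width max|bag| − 1 = 2, and hence tw(G) ≤ 2.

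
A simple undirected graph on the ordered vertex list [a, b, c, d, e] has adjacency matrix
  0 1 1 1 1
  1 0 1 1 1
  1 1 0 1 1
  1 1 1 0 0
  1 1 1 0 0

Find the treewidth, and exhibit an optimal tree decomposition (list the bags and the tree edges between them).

Treewidth 3.
One such decomposition:
Bags: B1 = {a, b, c, d}  B2 = {a, b, c, e}
Tree: B1–B2

Every bag has size at most 4, so the width is 4 − 1 = 3 and tw(G) ≤ 3. On the other hand G contains the 4-clique {a, b, c, d}. A clique must lie in a single bag of any decomposition, so no decomposition can have width below 3. Combining the bounds, tw(G) = 3.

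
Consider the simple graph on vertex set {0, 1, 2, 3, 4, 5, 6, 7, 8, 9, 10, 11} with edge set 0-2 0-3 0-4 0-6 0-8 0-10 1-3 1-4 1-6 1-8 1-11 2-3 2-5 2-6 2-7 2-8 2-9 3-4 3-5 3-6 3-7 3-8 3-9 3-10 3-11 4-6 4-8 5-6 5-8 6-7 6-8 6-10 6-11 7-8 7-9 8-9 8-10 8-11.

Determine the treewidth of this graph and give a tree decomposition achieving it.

Each bag holds 5 vertices, so the decomposition has width 4, which upper-bounds the treewidth. On the other hand G contains the 5-clique {2, 3, 7, 8, 9}. A clique must lie in a single bag of any decomposition, so no decomposition can have width below 4. The upper and lower bounds meet at 4, so that is the treewidth.

Treewidth 4.
One such decomposition:
Bags: B1 = {0, 3, 4, 6, 8}  B2 = {0, 2, 3, 6, 8}  B3 = {1, 3, 4, 6, 8}  B4 = {1, 3, 6, 8, 11}  B5 = {2, 3, 6, 7, 8}  B6 = {2, 3, 7, 8, 9}  B7 = {0, 3, 6, 8, 10}  B8 = {2, 3, 5, 6, 8}
Tree: B1–B2, B1–B3, B3–B4, B2–B5, B5–B6, B2–B7, B2–B8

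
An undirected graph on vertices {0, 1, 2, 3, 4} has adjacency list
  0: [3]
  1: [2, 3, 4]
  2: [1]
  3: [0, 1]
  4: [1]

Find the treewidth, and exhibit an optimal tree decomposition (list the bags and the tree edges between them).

Treewidth 1.
One optimal decomposition is:
Bags: B1 = {1, 3}  B2 = {1, 4}  B3 = {1, 2}  B4 = {0, 3}
Tree: B1–B2, B2–B3, B1–B4

Each bag holds 2 vertices, so the decomposition has width 1, which upper-bounds the treewidth. Since G has at least one edge (e.g. 3–1), it is not an edgeless graph, so tw(G) ≥ 1. The upper and lower bounds meet at 1, so that is the treewidth.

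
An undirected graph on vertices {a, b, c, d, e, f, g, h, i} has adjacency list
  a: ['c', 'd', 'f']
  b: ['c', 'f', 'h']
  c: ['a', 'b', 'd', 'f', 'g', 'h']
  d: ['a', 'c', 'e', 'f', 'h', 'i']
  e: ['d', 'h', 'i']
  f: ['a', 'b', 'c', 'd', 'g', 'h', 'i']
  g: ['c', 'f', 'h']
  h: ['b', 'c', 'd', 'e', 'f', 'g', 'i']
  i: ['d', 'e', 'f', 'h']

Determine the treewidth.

3

A width-3 tree decomposition is:
Bags: B1 = {c, d, f, h}  B2 = {b, c, f, h}  B3 = {d, f, h, i}  B4 = {a, c, d, f}  B5 = {d, e, h, i}  B6 = {c, f, g, h}
Tree: B1–B2, B1–B3, B1–B4, B3–B5, B1–B6
Each bag holds 4 vertices, so the decomposition has width 3, which upper-bounds the treewidth. For the lower bound, the 4 vertices {d, e, h, i} are pairwise adjacent, and any tree decomposition puts a clique entirely inside one bag — forcing width ≥ 3. Therefore the treewidth is 3.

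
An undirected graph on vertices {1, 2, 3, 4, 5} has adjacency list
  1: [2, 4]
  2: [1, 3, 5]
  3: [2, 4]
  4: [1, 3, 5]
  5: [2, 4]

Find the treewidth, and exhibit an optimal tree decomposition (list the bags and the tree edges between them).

Every bag has size at most 3, so the width is 3 − 1 = 2 and tw(G) ≤ 2. Since 2–3–4–5–2 is a cycle in G, G is not acyclic. Forests are exactly the graphs of treewidth ≤ 1, so tw(G) ≥ 2. Combining the bounds, tw(G) = 2.

Treewidth 2.
One optimal decomposition is:
Bags: B1 = {2, 3, 4}  B2 = {2, 4, 5}  B3 = {1, 2, 4}
Tree: B1–B2, B2–B3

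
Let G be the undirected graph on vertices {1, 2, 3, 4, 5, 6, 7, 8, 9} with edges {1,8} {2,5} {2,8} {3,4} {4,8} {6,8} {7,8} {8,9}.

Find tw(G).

A width-1 tree decomposition is:
Bags: B1 = {4, 8}  B2 = {3, 4}  B3 = {1, 8}  B4 = {6, 8}  B5 = {7, 8}  B6 = {2, 8}  B7 = {2, 5}  B8 = {8, 9}
Tree: B1–B2, B1–B3, B1–B4, B4–B5, B4–B6, B6–B7, B4–B8
Each bag holds 2 vertices, so the decomposition has width 1, which upper-bounds the treewidth. G has an edge, so its treewidth is at least 1. Hence tw(G) = 1 exactly.

1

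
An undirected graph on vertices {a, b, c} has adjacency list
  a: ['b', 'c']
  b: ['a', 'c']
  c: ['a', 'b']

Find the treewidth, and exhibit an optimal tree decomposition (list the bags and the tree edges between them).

Treewidth 2.
Bags: B1 = {a, b, c}
Tree: (single bag)

A single bag containing all 3 vertices is trivially a valid decomposition of width 2. On the other hand G contains the 3-clique {a, b, c}. A clique must lie in a single bag of any decomposition, so no decomposition can have width below 2. Combining the bounds, tw(G) = 2.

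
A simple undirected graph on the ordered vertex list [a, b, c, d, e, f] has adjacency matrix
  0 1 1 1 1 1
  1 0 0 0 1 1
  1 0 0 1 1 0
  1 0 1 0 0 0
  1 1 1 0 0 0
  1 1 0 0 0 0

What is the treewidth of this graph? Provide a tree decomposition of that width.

Treewidth 2.
One such decomposition:
Bags: B1 = {a, c, e}  B2 = {a, b, e}  B3 = {a, c, d}  B4 = {a, b, f}
Tree: B1–B2, B1–B3, B2–B4

The largest bag has 3 vertices, giving width 2; this decomposition certifies tw(G) ≤ 2. On the other hand G contains the 3-clique {a, c, d}. A clique must lie in a single bag of any decomposition, so no decomposition can have width below 2. The upper and lower bounds meet at 2, so that is the treewidth.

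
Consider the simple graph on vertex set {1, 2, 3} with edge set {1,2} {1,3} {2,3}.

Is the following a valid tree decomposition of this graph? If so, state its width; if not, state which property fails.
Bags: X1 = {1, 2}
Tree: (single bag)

A tree decomposition must satisfy three properties: every vertex lies in some bag; for every edge, both endpoints lie together in some bag; and for every vertex, the bags containing it form a connected subtree. Here vertex 3 appears in no bag, so the decomposition is invalid.

No — vertex 3 appears in no bag.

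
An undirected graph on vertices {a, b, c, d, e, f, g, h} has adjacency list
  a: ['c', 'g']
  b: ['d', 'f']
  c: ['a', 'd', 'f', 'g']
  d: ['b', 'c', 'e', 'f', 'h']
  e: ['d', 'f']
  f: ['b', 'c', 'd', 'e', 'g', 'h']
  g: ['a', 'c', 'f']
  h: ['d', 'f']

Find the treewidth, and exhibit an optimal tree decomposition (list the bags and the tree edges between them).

The largest bag has 3 vertices, giving width 2; this decomposition certifies tw(G) ≤ 2. On the other hand G contains the 3-clique {a, c, g}. A clique must lie in a single bag of any decomposition, so no decomposition can have width below 2. Therefore the treewidth is 2.

Treewidth 2.
Bags: B1 = {b, d, f}  B2 = {d, e, f}  B3 = {c, d, f}  B4 = {c, f, g}  B5 = {a, c, g}  B6 = {d, f, h}
Tree: B1–B2, B1–B3, B3–B4, B4–B5, B2–B6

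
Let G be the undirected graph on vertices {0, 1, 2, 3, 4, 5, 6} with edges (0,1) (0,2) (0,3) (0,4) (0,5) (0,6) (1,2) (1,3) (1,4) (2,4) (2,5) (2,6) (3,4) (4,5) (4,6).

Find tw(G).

A width-3 tree decomposition is:
Bags: B1 = {0, 1, 3, 4}  B2 = {0, 1, 2, 4}  B3 = {0, 2, 4, 6}  B4 = {0, 2, 4, 5}
Tree: B1–B2, B2–B3, B2–B4
The largest bag has 4 vertices, giving width 3; this decomposition certifies tw(G) ≤ 3. For the lower bound, the 4 vertices {0, 1, 2, 4} are pairwise adjacent, and any tree decomposition puts a clique entirely inside one bag — forcing width ≥ 3. Combining the bounds, tw(G) = 3.

3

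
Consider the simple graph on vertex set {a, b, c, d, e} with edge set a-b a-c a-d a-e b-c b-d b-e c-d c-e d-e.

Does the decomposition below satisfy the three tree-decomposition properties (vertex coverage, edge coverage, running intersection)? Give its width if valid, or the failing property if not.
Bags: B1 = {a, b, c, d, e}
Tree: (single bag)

Yes; width 4.

Every vertex of G appears in some bag (union = {a, b, c, d, e}); every edge is covered by a bag; and for each vertex v the set of bags containing v is connected in the bag tree. The decomposition is therefore valid. The largest bag has 5 vertices, so the width is 4.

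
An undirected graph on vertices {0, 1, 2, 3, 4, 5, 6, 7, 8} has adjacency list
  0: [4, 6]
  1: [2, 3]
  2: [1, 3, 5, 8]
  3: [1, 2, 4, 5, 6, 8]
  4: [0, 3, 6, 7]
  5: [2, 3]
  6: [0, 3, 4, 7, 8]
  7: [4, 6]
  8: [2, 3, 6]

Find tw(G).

A width-2 tree decomposition is:
Bags: B1 = {3, 6, 8}  B2 = {2, 3, 8}  B3 = {3, 4, 6}  B4 = {0, 4, 6}  B5 = {4, 6, 7}  B6 = {2, 3, 5}  B7 = {1, 2, 3}
Tree: B1–B2, B1–B3, B3–B4, B3–B5, B2–B6, B2–B7
Every bag has size at most 3, so the width is 3 − 1 = 2 and tw(G) ≤ 2. For the lower bound, the 3 vertices {0, 4, 6} are pairwise adjacent, and any tree decomposition puts a clique entirely inside one bag — forcing width ≥ 2. Therefore the treewidth is 2.

2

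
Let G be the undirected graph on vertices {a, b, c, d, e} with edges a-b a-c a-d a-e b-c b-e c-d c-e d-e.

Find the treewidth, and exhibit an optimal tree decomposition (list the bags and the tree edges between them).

Each bag holds 4 vertices, so the decomposition has width 3, which upper-bounds the treewidth. Conversely, {a, c, d, e} is a clique of size 4, and the vertices of any clique must share a bag in every tree decomposition; so some bag has ≥ 4 vertices and tw(G) ≥ 3. The upper and lower bounds meet at 3, so that is the treewidth.

Treewidth 3.
One such decomposition:
Bags: B1 = {a, b, c, e}  B2 = {a, c, d, e}
Tree: B1–B2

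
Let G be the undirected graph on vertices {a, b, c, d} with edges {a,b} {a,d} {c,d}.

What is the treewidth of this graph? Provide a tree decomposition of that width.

Each bag holds 2 vertices, so the decomposition has width 1, which upper-bounds the treewidth. G has an edge, so its treewidth is at least 1. Therefore the treewidth is 1.

Treewidth 1.
Bags: B1 = {a, b}  B2 = {a, d}  B3 = {c, d}
Tree: B1–B2, B2–B3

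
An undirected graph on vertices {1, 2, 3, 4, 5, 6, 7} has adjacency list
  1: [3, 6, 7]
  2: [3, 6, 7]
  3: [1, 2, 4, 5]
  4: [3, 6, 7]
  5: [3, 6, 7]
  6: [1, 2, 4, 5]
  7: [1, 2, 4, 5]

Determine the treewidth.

3

A width-3 tree decomposition is:
Bags: B1 = {3, 5, 6, 7}  B2 = {2, 3, 6, 7}  B3 = {3, 4, 6, 7}  B4 = {1, 3, 6, 7}
Tree: B1–B2, B2–B3, B3–B4
The largest bag has 4 vertices, giving width 3; this decomposition certifies tw(G) ≤ 3. For the lower bound: the 4 vertex sets {5,6}, {2,7}, {3}, {4} are disjoint, each induces a connected subgraph, and every pair is joined by at least one edge of G. Contracting each set to a single vertex therefore yields K_{4} as a minor, and since treewidth is minor-monotone, tw(G) ≥ tw(K_{4}) = 3. Hence tw(G) = 3 exactly.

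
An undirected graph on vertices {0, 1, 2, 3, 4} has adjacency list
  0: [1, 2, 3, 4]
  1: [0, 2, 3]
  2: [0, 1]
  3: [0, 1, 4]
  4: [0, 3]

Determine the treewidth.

2

A width-2 tree decomposition is:
Bags: B1 = {0, 1, 2}  B2 = {0, 1, 3}  B3 = {0, 3, 4}
Tree: B1–B2, B2–B3
The largest bag has 3 vertices, giving width 2; this decomposition certifies tw(G) ≤ 2. Conversely, {0, 1, 2} is a clique of size 3, and the vertices of any clique must share a bag in every tree decomposition; so some bag has ≥ 3 vertices and tw(G) ≥ 2. Therefore the treewidth is 2.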